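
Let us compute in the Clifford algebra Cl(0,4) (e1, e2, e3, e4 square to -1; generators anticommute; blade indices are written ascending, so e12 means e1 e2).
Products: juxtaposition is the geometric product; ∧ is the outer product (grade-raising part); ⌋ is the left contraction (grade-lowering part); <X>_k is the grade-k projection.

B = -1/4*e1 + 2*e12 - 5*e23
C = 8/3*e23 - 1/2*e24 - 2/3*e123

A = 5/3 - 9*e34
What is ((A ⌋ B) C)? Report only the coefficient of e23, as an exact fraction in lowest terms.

step 1: -5/12*e1 + 10/3*e12 - 25/3*e23
step 2: 200/9 - 50/9*e1 + 20/9*e3 - 80/9*e13 + 5/3*e14 - 5/18*e23 + 25/6*e34 - 10/9*e123 + 5/24*e124
Answer: -5/18


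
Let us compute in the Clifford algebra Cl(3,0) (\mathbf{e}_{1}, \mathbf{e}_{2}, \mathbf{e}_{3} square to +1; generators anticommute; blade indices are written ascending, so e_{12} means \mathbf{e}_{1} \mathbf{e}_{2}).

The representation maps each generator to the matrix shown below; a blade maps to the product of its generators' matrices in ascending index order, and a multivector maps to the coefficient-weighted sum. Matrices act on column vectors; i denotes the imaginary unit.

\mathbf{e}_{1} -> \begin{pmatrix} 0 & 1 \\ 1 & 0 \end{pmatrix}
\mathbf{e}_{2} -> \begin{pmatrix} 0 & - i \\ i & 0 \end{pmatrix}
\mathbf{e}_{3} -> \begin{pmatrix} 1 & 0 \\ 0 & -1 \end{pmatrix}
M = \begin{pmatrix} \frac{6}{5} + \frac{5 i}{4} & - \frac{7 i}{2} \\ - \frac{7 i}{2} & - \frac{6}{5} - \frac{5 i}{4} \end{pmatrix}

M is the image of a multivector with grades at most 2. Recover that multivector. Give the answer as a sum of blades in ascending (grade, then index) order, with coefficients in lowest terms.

Method: 1, rho(e_{1}), rho(e_{2}), rho(e_{3}) form a trace-orthogonal basis of the 2x2 complex matrices (tr(X Y) = 2 if X = Y, else 0), so M = m0*1 + m1*rho(e_{1}) + m2*rho(e_{2}) + m3*rho(e_{3}) with m0 = tr(M)/2 = 0, m1 = tr(M rho(e_{1}))/2 = - \frac{7 i}{2}, m2 = tr(M rho(e_{2}))/2 = 0, m3 = tr(M rho(e_{3}))/2 = \frac{6}{5} + \frac{5 i}{4}.
Multiplying table entries, the bivector images are rho(e_{12}) = i*rho(e_{3}), rho(e_{13}) = -i*rho(e_{2}), rho(e_{23}) = i*rho(e_{1}); with real blade coefficients the real parts of m0..m3 are the coefficients of 1, e_{1}, e_{2}, e_{3} and the imaginary parts give the bivectors (e_{23}: Im m1, e_{13}: -Im m2, e_{12}: Im m3).
Answer: \frac{6}{5} e_{3} + \frac{5}{4} e_{12} - \frac{7}{2} e_{23}


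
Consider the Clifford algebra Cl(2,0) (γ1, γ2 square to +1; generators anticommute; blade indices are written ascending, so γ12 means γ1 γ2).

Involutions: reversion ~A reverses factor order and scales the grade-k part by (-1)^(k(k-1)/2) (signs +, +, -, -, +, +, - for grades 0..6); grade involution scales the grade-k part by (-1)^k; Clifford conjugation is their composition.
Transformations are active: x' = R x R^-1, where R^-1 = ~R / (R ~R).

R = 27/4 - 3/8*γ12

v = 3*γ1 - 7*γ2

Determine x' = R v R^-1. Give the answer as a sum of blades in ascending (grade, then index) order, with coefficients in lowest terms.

~R = 27/4 + 3/8*γ12, and R ~R = 2925/64, so R^-1 = ~R / (2925/64).
R v = 183/8*γ1 - 369/8*γ2
Answer: 1221/325*γ1 - 2153/325*γ2


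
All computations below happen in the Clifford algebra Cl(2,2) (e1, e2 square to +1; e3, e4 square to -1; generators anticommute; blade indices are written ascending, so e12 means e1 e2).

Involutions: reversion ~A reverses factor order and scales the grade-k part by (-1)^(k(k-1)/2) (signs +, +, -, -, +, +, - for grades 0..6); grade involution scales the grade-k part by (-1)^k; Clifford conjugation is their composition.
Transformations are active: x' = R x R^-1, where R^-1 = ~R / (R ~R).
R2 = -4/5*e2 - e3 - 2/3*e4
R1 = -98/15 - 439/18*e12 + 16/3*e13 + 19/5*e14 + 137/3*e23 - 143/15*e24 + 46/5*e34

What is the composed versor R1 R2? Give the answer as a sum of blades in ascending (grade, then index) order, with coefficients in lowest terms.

Distribute over the terms of R2 (each basis-blade product reordered to ascending indices, repeated generators contracted through their squares):
R1 (-4/5*e2) = 878/45*e1 + 392/75*e2 + 548/15*e3 - 572/75*e4 + 64/15*e123 + 76/25*e124 - 184/25*e234
R1 (-e3) = 16/3*e1 + 137/3*e2 + 98/15*e3 - 46/5*e4 + 439/18*e123 + 19/5*e134 - 143/15*e234
R1 (-2/3*e4) = 38/15*e1 - 286/45*e2 + 92/15*e3 + 196/45*e4 + 439/27*e124 - 32/9*e134 - 274/9*e234
Summing the partial products and collecting blades:
Answer: 1232/45*e1 + 10021/225*e2 + 246/5*e3 - 2806/225*e4 + 2579/90*e123 + 13027/675*e124 + 11/45*e134 - 10651/225*e234


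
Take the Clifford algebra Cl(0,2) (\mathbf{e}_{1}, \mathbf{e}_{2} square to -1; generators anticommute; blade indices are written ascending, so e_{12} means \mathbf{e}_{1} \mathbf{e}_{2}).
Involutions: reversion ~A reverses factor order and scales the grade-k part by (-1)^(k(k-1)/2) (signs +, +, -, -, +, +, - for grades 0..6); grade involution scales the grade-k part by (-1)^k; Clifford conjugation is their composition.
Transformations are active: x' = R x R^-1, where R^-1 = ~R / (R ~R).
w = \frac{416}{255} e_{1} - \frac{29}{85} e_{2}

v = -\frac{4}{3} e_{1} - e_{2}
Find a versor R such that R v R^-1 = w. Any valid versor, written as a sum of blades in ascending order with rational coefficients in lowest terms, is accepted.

Reasoning: v^2 = w^2 = -\frac{25}{9} since conjugation preserves the quadratic form; R = v + w = \frac{76}{255} e_{1} - \frac{114}{85} e_{2} is then valid when invertible, keeping its own part and reversing (v - w)/2.
Answer: \frac{76}{255} e_{1} - \frac{114}{85} e_{2}


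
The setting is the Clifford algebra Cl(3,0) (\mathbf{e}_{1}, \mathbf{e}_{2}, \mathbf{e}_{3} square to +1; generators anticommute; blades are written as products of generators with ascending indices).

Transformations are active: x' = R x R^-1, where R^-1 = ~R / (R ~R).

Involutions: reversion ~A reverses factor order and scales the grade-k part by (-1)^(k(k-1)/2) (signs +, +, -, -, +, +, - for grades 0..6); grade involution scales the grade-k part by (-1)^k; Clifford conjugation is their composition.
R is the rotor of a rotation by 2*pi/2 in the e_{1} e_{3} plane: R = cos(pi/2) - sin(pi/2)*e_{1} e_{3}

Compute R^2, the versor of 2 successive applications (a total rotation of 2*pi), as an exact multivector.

Half-angle bookkeeping: 2 applications in e_{1} e_{3} add up to rotor phase 2*pi/2 = \pi, so R^2 = cos(\pi) - sin(\pi)*e_{1} e_{3}.
cos(\pi) = -1 and sin(\pi) = 0, so R^2 = -1. The total rotation 2*pi is 1 full turn, so every vector returns to itself, yet the rotor is -1, on the OTHER sheet of the double cover (an odd number of 2*pi turns).
Answer: -1


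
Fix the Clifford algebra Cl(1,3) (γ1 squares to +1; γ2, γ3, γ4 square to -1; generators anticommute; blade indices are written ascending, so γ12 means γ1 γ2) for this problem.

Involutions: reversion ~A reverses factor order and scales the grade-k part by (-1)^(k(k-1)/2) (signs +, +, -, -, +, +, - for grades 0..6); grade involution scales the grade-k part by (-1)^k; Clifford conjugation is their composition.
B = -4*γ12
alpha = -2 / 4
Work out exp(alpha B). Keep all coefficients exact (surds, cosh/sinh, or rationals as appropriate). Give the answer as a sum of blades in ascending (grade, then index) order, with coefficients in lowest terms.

B^2 = (-4)^2*(γ12)^2 = 16*(+1) = 16 (a basis 2-blade squares to minus the product of its generators' squares).
B^2 = 16 — the positive square puts this in the hyperbolic regime; l = 4, alpha*l = -2, so exp(alpha B) = cosh(-2) + (sinh(-2)/4)*B = cosh(2) + (-sinh(2)/4)*B.
Answer: cosh(2) + sinh(2)*γ12


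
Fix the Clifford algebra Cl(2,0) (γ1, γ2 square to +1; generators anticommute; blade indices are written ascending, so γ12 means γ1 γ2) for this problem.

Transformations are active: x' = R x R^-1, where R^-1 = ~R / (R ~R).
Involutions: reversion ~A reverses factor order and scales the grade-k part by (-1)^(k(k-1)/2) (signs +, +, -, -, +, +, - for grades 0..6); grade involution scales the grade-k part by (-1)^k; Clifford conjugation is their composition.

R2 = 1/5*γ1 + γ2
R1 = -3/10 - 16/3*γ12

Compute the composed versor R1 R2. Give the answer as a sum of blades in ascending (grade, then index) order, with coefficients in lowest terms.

Distribute over the terms of R1 (each basis-blade product reordered to ascending indices, repeated generators contracted through their squares):
(-3/10) R2 = -3/50*γ1 - 3/10*γ2
(-16/3*γ12) R2 = -16/3*γ1 + 16/15*γ2
Summing the partial products and collecting blades:
Answer: -809/150*γ1 + 23/30*γ2


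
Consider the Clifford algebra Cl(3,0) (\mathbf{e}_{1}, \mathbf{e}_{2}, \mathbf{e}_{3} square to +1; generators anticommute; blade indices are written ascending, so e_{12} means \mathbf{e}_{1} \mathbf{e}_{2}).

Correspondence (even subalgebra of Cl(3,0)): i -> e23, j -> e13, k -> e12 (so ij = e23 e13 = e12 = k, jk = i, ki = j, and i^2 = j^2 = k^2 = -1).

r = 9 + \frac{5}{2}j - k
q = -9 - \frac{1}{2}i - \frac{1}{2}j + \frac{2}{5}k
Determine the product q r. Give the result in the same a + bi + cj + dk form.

In blades: q = -9 + \frac{2}{5} e_{12} - \frac{1}{2} e_{13} - \frac{1}{2} e_{23}, r = 9 - e_{12} + \frac{5}{2} e_{13}.
Distribute q over r term by term (generator squares from the signature, products reordered to ascending indices): (-9)*r = -81 + 9 e_{12} - \frac{45}{2} e_{13}; (\frac{2}{5} e_{12})*r = \frac{2}{5} + \frac{18}{5} e_{12} - e_{23}; (-\frac{1}{2} e_{13})*r = \frac{5}{4} - \frac{9}{2} e_{13} + \frac{1}{2} e_{23}; (-\frac{1}{2} e_{23})*r = -\frac{5}{4} e_{12} - \frac{1}{2} e_{13} - \frac{9}{2} e_{23}.
Sum: -\frac{1587}{20} + \frac{227}{20} e_{12} - \frac{55}{2} e_{13} - 5 e_{23}; translating back through the correspondence:
Answer: -\frac{1587}{20} - 5i - \frac{55}{2}j + \frac{227}{20}k


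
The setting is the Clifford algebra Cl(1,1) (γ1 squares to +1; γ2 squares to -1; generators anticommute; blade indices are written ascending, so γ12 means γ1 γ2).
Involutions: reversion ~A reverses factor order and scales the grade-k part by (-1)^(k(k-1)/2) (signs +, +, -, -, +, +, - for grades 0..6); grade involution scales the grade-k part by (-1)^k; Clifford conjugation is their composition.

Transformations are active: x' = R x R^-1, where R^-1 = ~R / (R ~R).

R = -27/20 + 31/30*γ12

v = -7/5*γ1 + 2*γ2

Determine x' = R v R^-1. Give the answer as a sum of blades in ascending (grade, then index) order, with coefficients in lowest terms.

~R = -27/20 - 31/30*γ12, and R ~R = 2717/3600, so R^-1 = ~R / (2717/3600).
R v = -53/300*γ1 - 94/75*γ2
Answer: 5521/2717*γ1 + 33742/13585*γ2


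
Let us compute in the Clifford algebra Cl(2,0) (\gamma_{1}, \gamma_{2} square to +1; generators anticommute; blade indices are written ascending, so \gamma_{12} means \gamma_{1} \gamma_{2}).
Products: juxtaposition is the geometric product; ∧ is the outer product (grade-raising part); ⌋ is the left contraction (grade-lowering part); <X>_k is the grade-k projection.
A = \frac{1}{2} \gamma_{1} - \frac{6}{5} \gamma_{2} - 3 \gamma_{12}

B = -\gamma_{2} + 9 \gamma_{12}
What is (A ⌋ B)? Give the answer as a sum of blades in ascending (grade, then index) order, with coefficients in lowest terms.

step 1: \frac{141}{5} + \frac{54}{5} \gamma_{1} + \frac{9}{2} \gamma_{2}
Answer: \frac{141}{5} + \frac{54}{5} \gamma_{1} + \frac{9}{2} \gamma_{2}


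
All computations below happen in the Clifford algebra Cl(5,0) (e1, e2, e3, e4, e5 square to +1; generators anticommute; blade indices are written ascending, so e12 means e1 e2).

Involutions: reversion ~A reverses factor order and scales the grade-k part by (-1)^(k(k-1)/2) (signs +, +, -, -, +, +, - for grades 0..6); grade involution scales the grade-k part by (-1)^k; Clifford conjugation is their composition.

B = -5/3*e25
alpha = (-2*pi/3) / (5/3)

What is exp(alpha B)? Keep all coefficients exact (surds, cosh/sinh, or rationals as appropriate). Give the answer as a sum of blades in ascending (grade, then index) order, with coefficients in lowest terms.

B^2 = (-5/3)^2*(e25)^2 = 25/9*(-1) = -25/9 (a basis 2-blade squares to minus the product of its generators' squares).
B^2 = -25/9 — the series telescopes trigonometrically here: l = 5/3, alpha*l = -2*pi/3, so exp(alpha B) = cos(-2*pi/3) + (sin(-2*pi/3)/(5/3))*B = -1/2 + (-3*sqrt(3)/10)*B.
Answer: -1/2 + sqrt(3)/2*e25


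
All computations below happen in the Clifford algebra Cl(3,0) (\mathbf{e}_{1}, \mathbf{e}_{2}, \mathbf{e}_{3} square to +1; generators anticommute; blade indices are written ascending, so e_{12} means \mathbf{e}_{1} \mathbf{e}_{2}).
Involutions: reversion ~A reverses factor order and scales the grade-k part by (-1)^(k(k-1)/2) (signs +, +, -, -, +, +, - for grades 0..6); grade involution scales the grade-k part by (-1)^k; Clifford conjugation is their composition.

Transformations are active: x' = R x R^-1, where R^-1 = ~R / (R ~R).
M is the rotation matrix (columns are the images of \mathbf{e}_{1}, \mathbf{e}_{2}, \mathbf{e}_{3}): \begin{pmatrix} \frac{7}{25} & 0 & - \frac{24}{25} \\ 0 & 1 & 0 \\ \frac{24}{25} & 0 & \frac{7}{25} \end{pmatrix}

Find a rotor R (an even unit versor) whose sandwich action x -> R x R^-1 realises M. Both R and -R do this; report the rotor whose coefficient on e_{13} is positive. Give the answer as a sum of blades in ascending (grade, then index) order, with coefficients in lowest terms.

Method: write R = a + b12*e_{12} + b13*e_{13} + b23*e_{23} with a^2 + b12^2 + b13^2 + b23^2 = 1 (so R^-1 = ~R). Expanding the columns R e_j ~R gives tr M = 4a^2 - 1 and, from the antisymmetric part, M21 - M12 = -4a*b12, M13 - M31 = 4a*b13, M32 - M23 = -4a*b23.
Here tr M = \frac{39}{25}, so a^2 = (1 + tr M)/4 = \frac{16}{25} and a = ±\frac{4}{5}. Taking a = \frac{4}{5}: M21 - M12 = 0, M13 - M31 = -\frac{48}{25}, M32 - M23 = 0, giving b12 = 0, b13 = -\frac{3}{5}, b23 = 0, i.e. R = \frac{4}{5} - \frac{3}{5} e_{13}.
Its e_{13} coefficient is negative, so report the other preimage -R.
Answer: -\frac{4}{5} + \frac{3}{5} e_{13}. Recall the cover is two-to-one: with M of trace \frac{39}{25}, both preimages act alike, and the stated e_{13} sign chooses the sheet.


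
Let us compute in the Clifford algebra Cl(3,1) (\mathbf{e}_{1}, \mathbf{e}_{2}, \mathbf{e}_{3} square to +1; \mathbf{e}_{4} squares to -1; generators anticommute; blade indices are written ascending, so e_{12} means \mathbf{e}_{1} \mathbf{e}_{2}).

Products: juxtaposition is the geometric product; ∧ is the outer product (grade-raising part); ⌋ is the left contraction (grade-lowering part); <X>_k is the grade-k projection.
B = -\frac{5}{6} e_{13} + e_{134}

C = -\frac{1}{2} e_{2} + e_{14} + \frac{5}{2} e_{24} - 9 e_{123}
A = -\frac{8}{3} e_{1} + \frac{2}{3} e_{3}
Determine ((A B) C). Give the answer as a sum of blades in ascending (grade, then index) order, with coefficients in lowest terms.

step 1: \frac{5}{9} e_{1} + \frac{20}{9} e_{3} - \frac{2}{3} e_{14} - \frac{8}{3} e_{34}
step 2: -\frac{2}{3} + \frac{5}{9} e_{4} - \frac{395}{18} e_{12} + \frac{8}{3} e_{13} + \frac{25}{9} e_{23} - \frac{413}{18} e_{124} - \frac{20}{9} e_{134} - \frac{92}{9} e_{234}
Answer: -\frac{2}{3} + \frac{5}{9} e_{4} - \frac{395}{18} e_{12} + \frac{8}{3} e_{13} + \frac{25}{9} e_{23} - \frac{413}{18} e_{124} - \frac{20}{9} e_{134} - \frac{92}{9} e_{234}


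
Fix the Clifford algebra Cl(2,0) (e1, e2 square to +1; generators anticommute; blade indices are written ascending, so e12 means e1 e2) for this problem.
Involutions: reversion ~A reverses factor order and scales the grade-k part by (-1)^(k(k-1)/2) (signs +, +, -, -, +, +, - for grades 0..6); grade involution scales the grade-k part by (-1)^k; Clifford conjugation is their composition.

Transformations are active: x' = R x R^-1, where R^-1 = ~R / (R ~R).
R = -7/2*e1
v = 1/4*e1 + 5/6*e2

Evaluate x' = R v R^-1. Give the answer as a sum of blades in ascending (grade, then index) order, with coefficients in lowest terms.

~R = -7/2*e1, and R ~R = 49/4, so R^-1 = ~R / (49/4).
R v = -7/8 - 35/12*e12
Answer: 1/4*e1 - 5/6*e2


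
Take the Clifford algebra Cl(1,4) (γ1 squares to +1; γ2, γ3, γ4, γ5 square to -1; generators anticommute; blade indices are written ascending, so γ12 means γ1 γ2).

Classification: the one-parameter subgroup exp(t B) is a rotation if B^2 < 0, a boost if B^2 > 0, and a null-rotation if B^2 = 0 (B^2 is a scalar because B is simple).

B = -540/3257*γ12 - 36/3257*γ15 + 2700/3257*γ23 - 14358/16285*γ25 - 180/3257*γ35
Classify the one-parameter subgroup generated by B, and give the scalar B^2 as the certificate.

B^2 term by term: the squares give (-540/3257)^2*(γ12)^2 + (-36/3257)^2*(γ15)^2 + (2700/3257)^2*(γ23)^2 + (-14358/16285)^2*(γ25)^2 + (-180/3257)^2*(γ35)^2 = 291600/10608049*(+1) + 1296/10608049*(+1) + 7290000/10608049*(-1) + 206152164/265201225*(-1) + 32400/10608049*(-1) = -36/25 (each basis 2-blade squares to minus the product of its generators' squares); cross terms between blades sharing an index anticommute and cancel; the commuting (index-disjoint) pairs give grade-4 terms 2*c*c'*(blade product), which cancel blade by blade — γ1235: 194400/10608049 - 194400/10608049 = 0 — confirming B is simple. So B^2 = -36/25.
Answer: rotation, certificate B^2 = -36/25. Key observation: B^2 = -36/25 is a conjugation invariant, so its sign decides the class regardless of the surface form of B.


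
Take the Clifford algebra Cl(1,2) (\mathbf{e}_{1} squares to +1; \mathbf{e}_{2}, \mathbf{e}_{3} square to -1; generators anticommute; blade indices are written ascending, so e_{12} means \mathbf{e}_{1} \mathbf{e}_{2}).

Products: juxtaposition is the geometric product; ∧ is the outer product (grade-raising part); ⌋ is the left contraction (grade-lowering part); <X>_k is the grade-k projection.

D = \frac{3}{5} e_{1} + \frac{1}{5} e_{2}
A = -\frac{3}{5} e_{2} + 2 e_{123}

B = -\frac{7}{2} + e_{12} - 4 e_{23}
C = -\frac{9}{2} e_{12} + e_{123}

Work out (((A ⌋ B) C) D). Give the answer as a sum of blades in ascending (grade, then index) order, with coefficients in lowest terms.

step 1: -\frac{3}{5} e_{1} - \frac{12}{5} e_{3}
step 2: \frac{27}{10} e_{2} + \frac{12}{5} e_{12} - \frac{3}{5} e_{23} + \frac{54}{5} e_{123}
step 3: -\frac{27}{50} - \frac{12}{25} e_{1} - \frac{36}{25} e_{2} - \frac{3}{25} e_{3} - \frac{81}{50} e_{12} + \frac{54}{25} e_{13} + \frac{162}{25} e_{23} - \frac{9}{25} e_{123}
Answer: -\frac{27}{50} - \frac{12}{25} e_{1} - \frac{36}{25} e_{2} - \frac{3}{25} e_{3} - \frac{81}{50} e_{12} + \frac{54}{25} e_{13} + \frac{162}{25} e_{23} - \frac{9}{25} e_{123}


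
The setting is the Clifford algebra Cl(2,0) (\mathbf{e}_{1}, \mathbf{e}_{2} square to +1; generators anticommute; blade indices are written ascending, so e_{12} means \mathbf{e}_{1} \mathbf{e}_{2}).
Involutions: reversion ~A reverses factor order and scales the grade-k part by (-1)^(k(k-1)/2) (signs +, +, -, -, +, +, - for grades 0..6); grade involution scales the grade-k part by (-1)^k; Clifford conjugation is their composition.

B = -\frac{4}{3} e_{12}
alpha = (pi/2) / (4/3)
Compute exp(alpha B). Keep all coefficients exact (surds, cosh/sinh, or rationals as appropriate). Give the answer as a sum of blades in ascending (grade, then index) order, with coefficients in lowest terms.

B^2 = (-\frac{4}{3})^2*(e_{12})^2 = \frac{16}{9}*(-1) = -\frac{16}{9} (a basis 2-blade squares to minus the product of its generators' squares).
B^2 = -\frac{16}{9} — the negative square puts this in the circular regime; l = \frac{4}{3}, alpha*l = \frac{\pi}{2}, so exp(alpha B) = cos(\frac{\pi}{2}) + (sin(\frac{\pi}{2})/(\frac{4}{3}))*B = 0 + (\frac{3}{4})*B.
Answer: -e_{12}


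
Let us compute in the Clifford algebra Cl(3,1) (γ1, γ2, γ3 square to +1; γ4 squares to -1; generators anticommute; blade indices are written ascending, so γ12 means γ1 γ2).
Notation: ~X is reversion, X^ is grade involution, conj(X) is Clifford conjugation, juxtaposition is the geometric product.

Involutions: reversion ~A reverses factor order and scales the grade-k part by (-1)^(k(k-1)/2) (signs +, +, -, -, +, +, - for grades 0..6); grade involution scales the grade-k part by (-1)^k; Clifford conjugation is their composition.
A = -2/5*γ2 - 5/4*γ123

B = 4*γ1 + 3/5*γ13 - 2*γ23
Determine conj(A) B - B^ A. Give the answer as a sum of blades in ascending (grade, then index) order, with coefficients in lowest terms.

first term: -5/2*γ1 - 3/4*γ2 - 4/5*γ3 - 8/5*γ12 - 5*γ23 - 6/25*γ123
second term: -5/2*γ1 - 3/4*γ2 - 4/5*γ3 + 8/5*γ12 + 5*γ23 + 6/25*γ123
Answer: -16/5*γ12 - 10*γ23 - 12/25*γ123


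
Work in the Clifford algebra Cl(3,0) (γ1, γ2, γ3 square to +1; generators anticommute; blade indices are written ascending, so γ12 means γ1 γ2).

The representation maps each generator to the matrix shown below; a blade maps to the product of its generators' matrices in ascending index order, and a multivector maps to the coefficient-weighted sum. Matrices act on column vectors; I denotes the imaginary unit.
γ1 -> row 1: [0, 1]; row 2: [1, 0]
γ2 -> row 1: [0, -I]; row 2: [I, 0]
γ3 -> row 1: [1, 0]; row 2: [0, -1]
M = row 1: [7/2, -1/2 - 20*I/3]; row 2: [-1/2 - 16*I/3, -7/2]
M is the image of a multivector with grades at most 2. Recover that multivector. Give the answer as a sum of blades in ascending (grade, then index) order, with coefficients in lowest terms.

Method: 1, rho(γ1), rho(γ2), rho(γ3) form a trace-orthogonal basis of the 2x2 complex matrices (tr(X Y) = 2 if X = Y, else 0), so M = m0*1 + m1*rho(γ1) + m2*rho(γ2) + m3*rho(γ3) with m0 = tr(M)/2 = 0, m1 = tr(M rho(γ1))/2 = -1/2 - 6*I, m2 = tr(M rho(γ2))/2 = 2/3, m3 = tr(M rho(γ3))/2 = 7/2.
Multiplying table entries, the bivector images are rho(γ12) = I*rho(γ3), rho(γ13) = -I*rho(γ2), rho(γ23) = I*rho(γ1); with real blade coefficients the real parts of m0..m3 are the coefficients of 1, γ1, γ2, γ3 and the imaginary parts give the bivectors (γ23: Im m1, γ13: -Im m2, γ12: Im m3).
Answer: -1/2*γ1 + 2/3*γ2 + 7/2*γ3 - 6*γ23


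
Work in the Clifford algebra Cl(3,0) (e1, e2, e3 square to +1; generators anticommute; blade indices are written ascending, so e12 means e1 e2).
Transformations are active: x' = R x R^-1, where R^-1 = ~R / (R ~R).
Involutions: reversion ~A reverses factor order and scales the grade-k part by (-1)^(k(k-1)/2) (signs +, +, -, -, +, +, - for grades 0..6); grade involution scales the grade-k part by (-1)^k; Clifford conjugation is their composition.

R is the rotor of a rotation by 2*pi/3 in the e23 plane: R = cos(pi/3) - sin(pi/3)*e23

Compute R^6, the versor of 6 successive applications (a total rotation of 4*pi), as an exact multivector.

The rotor phase is half the rotation angle and phases add under composition, so 6 steps in the e23 plane accumulate phase 6*(pi/3) = 2*pi: R^6 = cos(2*pi) - sin(2*pi)*e23.
cos(2*pi) = 1 and sin(2*pi) = 0, so R^6 = 1. The total rotation 4*pi is 2 full turns, so every vector returns to itself, yet the rotor is +1, back on the identity sheet (an even number of 2*pi turns).
Answer: 1


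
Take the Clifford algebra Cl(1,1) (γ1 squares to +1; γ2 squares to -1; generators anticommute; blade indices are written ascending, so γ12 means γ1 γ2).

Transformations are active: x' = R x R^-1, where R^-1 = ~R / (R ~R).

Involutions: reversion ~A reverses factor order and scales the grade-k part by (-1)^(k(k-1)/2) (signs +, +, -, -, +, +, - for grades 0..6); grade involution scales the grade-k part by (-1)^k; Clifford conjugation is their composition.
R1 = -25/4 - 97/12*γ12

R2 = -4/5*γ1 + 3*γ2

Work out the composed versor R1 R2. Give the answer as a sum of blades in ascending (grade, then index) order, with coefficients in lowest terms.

Distribute over the terms of R1 (each basis-blade product reordered to ascending indices, repeated generators contracted through their squares):
(-25/4) R2 = 5*γ1 - 75/4*γ2
(-97/12*γ12) R2 = 97/4*γ1 - 97/15*γ2
Summing the partial products and collecting blades:
Answer: 117/4*γ1 - 1513/60*γ2


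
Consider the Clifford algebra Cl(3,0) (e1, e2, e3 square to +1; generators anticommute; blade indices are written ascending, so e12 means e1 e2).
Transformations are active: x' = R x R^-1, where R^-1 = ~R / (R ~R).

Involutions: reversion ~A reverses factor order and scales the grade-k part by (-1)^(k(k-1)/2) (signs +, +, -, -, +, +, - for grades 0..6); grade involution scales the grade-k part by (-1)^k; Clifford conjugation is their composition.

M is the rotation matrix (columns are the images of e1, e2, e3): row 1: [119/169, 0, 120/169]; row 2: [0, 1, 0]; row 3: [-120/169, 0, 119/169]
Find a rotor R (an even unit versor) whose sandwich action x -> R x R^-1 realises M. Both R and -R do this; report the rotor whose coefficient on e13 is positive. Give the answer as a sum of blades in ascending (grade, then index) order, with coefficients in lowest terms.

Method: write R = a + b12*e12 + b13*e13 + b23*e23 with a^2 + b12^2 + b13^2 + b23^2 = 1 (so R^-1 = ~R). Expanding the columns R e_j ~R gives tr M = 4a^2 - 1 and, from the antisymmetric part, M21 - M12 = -4a*b12, M13 - M31 = 4a*b13, M32 - M23 = -4a*b23.
Here tr M = 407/169, so a^2 = (1 + tr M)/4 = 144/169 and a = ±12/13. Taking a = 12/13: M21 - M12 = 0, M13 - M31 = 240/169, M32 - M23 = 0, giving b12 = 0, b13 = 5/13, b23 = 0, i.e. R = 12/13 + 5/13*e13.
Its e13 coefficient is already positive.
Answer: 12/13 + 5/13*e13. Sheet selection: the two-to-one cover makes ±R indistinguishable at the matrix level (trace 407/169), so uniqueness comes from the required sign on e13.


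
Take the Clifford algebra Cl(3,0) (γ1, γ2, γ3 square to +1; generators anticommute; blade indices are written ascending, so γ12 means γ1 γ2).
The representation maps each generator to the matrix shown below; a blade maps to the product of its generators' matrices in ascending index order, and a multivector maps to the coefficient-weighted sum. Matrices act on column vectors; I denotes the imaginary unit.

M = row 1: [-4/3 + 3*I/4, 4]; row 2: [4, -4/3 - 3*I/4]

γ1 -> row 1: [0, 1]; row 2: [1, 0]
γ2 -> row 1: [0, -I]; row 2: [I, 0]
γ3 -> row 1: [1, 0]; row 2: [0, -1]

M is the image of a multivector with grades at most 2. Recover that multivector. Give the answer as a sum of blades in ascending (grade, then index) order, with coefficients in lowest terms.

Method: 1, rho(γ1), rho(γ2), rho(γ3) form a trace-orthogonal basis of the 2x2 complex matrices (tr(X Y) = 2 if X = Y, else 0), so M = m0*1 + m1*rho(γ1) + m2*rho(γ2) + m3*rho(γ3) with m0 = tr(M)/2 = -4/3, m1 = tr(M rho(γ1))/2 = 4, m2 = tr(M rho(γ2))/2 = 0, m3 = tr(M rho(γ3))/2 = 3*I/4.
Multiplying table entries, the bivector images are rho(γ12) = I*rho(γ3), rho(γ13) = -I*rho(γ2), rho(γ23) = I*rho(γ1); with real blade coefficients the real parts of m0..m3 are the coefficients of 1, γ1, γ2, γ3 and the imaginary parts give the bivectors (γ23: Im m1, γ13: -Im m2, γ12: Im m3).
Answer: -4/3 + 4*γ1 + 3/4*γ12


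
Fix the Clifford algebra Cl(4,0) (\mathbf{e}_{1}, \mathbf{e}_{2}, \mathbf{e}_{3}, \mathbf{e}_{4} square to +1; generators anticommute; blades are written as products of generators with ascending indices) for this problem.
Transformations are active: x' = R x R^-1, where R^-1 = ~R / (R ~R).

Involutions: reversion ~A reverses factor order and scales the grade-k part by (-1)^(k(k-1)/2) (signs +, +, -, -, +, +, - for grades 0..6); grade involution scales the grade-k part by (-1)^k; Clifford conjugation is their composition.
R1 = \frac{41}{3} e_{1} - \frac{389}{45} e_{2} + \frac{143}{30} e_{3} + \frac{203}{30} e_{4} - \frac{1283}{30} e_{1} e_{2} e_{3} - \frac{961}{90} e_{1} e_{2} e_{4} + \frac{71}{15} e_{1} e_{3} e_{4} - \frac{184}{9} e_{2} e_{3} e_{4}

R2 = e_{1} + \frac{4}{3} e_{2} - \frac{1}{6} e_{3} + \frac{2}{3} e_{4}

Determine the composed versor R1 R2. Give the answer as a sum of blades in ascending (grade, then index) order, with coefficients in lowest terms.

Distribute over the terms of R2 (each basis-blade product reordered to ascending indices, repeated generators contracted through their squares):
R1 (e_{1}) = \frac{41}{3} + \frac{389}{45} e_{1} e_{2} - \frac{143}{30} e_{1} e_{3} - \frac{203}{30} e_{1} e_{4} - \frac{1283}{30} e_{2} e_{3} - \frac{961}{90} e_{2} e_{4} + \frac{71}{15} e_{3} e_{4} + \frac{184}{9} e_{1} e_{2} e_{3} e_{4}
R1 (\frac{4}{3} e_{2}) = -\frac{1556}{135} + \frac{164}{9} e_{1} e_{2} + \frac{2566}{45} e_{1} e_{3} + \frac{1922}{135} e_{1} e_{4} - \frac{286}{45} e_{2} e_{3} - \frac{406}{45} e_{2} e_{4} - \frac{736}{27} e_{3} e_{4} + \frac{284}{45} e_{1} e_{2} e_{3} e_{4}
R1 (-\frac{1}{6} e_{3}) = -\frac{143}{180} + \frac{1283}{180} e_{1} e_{2} - \frac{41}{18} e_{1} e_{3} + \frac{71}{90} e_{1} e_{4} + \frac{389}{270} e_{2} e_{3} - \frac{92}{27} e_{2} e_{4} + \frac{203}{180} e_{3} e_{4} - \frac{961}{540} e_{1} e_{2} e_{3} e_{4}
R1 (\frac{2}{3} e_{4}) = \frac{203}{45} - \frac{961}{135} e_{1} e_{2} + \frac{142}{45} e_{1} e_{3} + \frac{82}{9} e_{1} e_{4} - \frac{368}{27} e_{2} e_{3} - \frac{778}{135} e_{2} e_{4} + \frac{143}{45} e_{3} e_{4} - \frac{1283}{45} e_{1} e_{2} e_{3} e_{4}
Summing the partial products and collecting blades:
Answer: \frac{3163}{540} + \frac{14513}{540} e_{1} e_{2} + \frac{797}{15} e_{1} e_{3} + \frac{469}{27} e_{1} e_{4} - \frac{2759}{45} e_{2} e_{3} - \frac{1559}{54} e_{2} e_{4} - \frac{9839}{540} e_{3} e_{4} - \frac{1909}{540} e_{1} e_{2} e_{3} e_{4}


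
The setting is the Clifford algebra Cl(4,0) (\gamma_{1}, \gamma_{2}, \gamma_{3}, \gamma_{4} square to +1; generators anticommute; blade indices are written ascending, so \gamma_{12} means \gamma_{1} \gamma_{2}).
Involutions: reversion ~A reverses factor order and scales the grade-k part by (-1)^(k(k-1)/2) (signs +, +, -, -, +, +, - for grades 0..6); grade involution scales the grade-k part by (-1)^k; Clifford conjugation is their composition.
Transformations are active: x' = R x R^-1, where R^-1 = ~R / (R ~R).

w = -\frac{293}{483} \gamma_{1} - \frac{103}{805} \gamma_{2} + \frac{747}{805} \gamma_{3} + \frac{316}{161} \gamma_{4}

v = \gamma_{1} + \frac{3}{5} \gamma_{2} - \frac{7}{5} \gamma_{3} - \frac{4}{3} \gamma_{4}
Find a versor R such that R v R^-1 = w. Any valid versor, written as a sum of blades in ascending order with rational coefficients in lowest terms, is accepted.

Key observation: q(v) = q(w) = \frac{1147}{225} (sandwiches preserve the norm), so R = v + w = \frac{190}{483} \gamma_{1} + \frac{76}{161} \gamma_{2} - \frac{76}{161} \gamma_{3} + \frac{304}{483} \gamma_{4} works whenever it is invertible — the component of v along it is kept and (v - w)/2 reverses, sending v to w.
Answer: \frac{190}{483} \gamma_{1} + \frac{76}{161} \gamma_{2} - \frac{76}{161} \gamma_{3} + \frac{304}{483} \gamma_{4}


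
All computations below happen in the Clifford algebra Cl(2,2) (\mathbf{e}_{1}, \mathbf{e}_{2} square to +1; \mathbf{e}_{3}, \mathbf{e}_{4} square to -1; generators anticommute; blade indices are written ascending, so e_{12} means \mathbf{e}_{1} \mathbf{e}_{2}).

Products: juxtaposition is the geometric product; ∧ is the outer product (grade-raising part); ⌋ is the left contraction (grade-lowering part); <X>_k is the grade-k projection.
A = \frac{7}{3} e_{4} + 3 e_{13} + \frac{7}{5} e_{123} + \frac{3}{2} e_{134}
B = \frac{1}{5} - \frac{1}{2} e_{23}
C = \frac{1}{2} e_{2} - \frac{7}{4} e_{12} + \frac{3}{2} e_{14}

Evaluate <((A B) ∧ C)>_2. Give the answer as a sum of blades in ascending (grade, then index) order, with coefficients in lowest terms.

step 1: -\frac{7}{10} e_{1} + \frac{7}{15} e_{4} - \frac{3}{2} e_{12} + \frac{3}{5} e_{13} + \frac{7}{25} e_{123} - \frac{3}{4} e_{124} + \frac{3}{10} e_{134} - \frac{7}{6} e_{234}
step 2: -\frac{7}{20} e_{12} - \frac{7}{30} e_{24} - \frac{3}{10} e_{123} - \frac{49}{60} e_{124} + \frac{3}{20} e_{1234}
step 3: -\frac{7}{20} e_{12} - \frac{7}{30} e_{24}
Answer: -\frac{7}{20} e_{12} - \frac{7}{30} e_{24}


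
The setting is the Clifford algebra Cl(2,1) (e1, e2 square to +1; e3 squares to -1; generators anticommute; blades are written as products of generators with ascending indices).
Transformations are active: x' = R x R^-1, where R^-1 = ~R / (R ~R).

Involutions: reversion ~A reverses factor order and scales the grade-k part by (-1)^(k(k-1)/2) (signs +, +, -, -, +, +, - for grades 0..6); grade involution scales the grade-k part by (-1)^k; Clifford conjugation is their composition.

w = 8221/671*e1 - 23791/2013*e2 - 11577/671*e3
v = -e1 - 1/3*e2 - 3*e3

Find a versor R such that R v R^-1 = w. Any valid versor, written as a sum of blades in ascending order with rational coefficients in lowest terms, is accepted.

Why this works: both vectors square to -71/9, so q(v) = q(w) and R = v + w = 7550/671*e1 - 8154/671*e2 - 13590/671*e3 carries v to w — its own direction survives, the complement (v - w)/2 flips.
Answer: 7550/671*e1 - 8154/671*e2 - 13590/671*e3


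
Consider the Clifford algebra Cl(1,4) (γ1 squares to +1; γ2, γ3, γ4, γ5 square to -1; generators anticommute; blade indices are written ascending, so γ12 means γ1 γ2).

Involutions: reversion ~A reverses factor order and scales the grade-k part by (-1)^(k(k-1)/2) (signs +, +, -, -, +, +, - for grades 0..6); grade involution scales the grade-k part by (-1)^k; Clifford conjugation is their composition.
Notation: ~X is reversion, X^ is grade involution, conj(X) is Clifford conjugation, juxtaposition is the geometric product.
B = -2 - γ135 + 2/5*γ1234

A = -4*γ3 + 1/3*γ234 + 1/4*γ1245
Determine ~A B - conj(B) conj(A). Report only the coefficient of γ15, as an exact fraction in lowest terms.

first term: 2/15*γ1 + 8*γ3 + 4*γ15 + 1/10*γ35 + 8/5*γ124 + 5/12*γ234 - 5/6*γ1245
second term: 2/15*γ1 - 8*γ3 - 4*γ15 - 1/10*γ35 + 8/5*γ124 - 11/12*γ234 - 1/6*γ1245
Answer: 8


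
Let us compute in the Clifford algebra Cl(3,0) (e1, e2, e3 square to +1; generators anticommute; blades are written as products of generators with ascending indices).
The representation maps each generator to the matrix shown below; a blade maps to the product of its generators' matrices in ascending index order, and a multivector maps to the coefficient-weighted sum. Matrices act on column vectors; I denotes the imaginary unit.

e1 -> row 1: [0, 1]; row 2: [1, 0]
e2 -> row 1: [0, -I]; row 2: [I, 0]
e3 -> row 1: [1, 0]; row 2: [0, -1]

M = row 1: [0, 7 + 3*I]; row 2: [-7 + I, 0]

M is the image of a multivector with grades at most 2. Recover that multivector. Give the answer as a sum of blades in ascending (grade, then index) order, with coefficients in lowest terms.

Method: 1, rho(e1), rho(e2), rho(e3) form a trace-orthogonal basis of the 2x2 complex matrices (tr(X Y) = 2 if X = Y, else 0), so M = m0*1 + m1*rho(e1) + m2*rho(e2) + m3*rho(e3) with m0 = tr(M)/2 = 0, m1 = tr(M rho(e1))/2 = 2*I, m2 = tr(M rho(e2))/2 = -1 + 7*I, m3 = tr(M rho(e3))/2 = 0.
Multiplying table entries, the bivector images are rho(e1 e2) = I*rho(e3), rho(e1 e3) = -I*rho(e2), rho(e2 e3) = I*rho(e1); with real blade coefficients the real parts of m0..m3 are the coefficients of 1, e1, e2, e3 and the imaginary parts give the bivectors (e2 e3: Im m1, e1 e3: -Im m2, e1 e2: Im m3).
Answer: -e2 - 7*e1 e3 + 2*e2 e3


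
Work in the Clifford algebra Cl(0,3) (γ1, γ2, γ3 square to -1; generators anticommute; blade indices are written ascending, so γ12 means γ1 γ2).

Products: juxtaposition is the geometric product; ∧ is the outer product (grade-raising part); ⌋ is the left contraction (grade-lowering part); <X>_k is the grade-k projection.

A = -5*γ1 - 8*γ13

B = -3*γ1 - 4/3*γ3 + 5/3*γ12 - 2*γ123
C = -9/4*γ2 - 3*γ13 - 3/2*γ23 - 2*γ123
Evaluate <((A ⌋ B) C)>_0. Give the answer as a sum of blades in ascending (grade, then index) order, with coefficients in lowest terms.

step 1: -15 + 73/3*γ2 - 10*γ23
step 2: 159/4 - 20*γ1 + 135/4*γ2 + 59*γ3 - 30*γ12 - 11/3*γ13 + 45/2*γ23 + 103*γ123
step 3: 159/4
Answer: 159/4


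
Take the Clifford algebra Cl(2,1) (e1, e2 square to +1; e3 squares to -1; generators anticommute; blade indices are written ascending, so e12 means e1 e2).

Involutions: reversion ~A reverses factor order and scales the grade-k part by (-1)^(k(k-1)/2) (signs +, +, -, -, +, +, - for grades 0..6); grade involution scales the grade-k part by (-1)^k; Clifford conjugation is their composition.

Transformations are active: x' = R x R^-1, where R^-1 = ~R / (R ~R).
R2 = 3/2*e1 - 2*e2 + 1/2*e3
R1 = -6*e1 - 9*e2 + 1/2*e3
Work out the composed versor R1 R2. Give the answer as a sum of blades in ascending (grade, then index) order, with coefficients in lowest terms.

Distribute over the terms of R1 (each basis-blade product reordered to ascending indices, repeated generators contracted through their squares):
(-6*e1) R2 = -9 + 12*e12 - 3*e13
(-9*e2) R2 = 18 + 27/2*e12 - 9/2*e23
(1/2*e3) R2 = -1/4 - 3/4*e13 + e23
Summing the partial products and collecting blades:
Answer: 35/4 + 51/2*e12 - 15/4*e13 - 7/2*e23


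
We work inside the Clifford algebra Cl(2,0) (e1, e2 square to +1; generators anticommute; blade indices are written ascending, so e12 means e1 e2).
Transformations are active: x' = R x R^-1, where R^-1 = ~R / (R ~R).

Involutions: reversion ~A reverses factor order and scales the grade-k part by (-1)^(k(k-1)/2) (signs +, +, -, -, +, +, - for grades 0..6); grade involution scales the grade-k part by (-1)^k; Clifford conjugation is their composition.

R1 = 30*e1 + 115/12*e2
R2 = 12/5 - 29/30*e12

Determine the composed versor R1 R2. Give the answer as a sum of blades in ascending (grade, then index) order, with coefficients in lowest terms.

Distribute over the terms of R1 (each basis-blade product reordered to ascending indices, repeated generators contracted through their squares):
(30*e1) R2 = 72*e1 - 29*e2
(115/12*e2) R2 = 667/72*e1 + 23*e2
Summing the partial products and collecting blades:
Answer: 5851/72*e1 - 6*e2


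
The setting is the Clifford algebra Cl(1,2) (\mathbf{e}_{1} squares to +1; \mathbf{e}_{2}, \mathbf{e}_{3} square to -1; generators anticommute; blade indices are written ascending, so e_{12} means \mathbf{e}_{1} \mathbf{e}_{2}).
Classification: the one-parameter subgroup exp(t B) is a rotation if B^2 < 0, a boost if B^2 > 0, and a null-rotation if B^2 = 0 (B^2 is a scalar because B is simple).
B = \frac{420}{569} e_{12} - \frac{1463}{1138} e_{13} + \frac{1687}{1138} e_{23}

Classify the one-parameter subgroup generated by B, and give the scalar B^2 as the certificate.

B^2 term by term: the squares give (\frac{420}{569})^2*(e_{12})^2 + (-\frac{1463}{1138})^2*(e_{13})^2 + (\frac{1687}{1138})^2*(e_{23})^2 = \frac{176400}{323761}*(+1) + \frac{2140369}{1295044}*(+1) + \frac{2845969}{1295044}*(-1) = 0 (each basis 2-blade squares to minus the product of its generators' squares); cross terms between blades sharing an index anticommute and cancel. So B^2 = 0.
Answer: null-rotation, certificate B^2 = 0. Why this suffices: the scalar 0 survives any versor conjugation, so its sign alone determines the class however B is presented.


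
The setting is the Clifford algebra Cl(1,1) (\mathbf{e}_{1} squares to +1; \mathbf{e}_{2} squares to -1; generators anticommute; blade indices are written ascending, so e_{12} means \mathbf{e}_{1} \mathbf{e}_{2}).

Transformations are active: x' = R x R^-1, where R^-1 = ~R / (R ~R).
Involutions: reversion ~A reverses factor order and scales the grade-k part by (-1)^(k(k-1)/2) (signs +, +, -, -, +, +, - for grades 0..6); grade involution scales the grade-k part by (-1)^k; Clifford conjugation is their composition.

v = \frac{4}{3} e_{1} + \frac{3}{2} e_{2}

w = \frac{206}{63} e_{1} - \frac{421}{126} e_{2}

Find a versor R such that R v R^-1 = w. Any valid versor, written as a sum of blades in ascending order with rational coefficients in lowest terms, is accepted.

Take R = v + w = \frac{290}{63} e_{1} - \frac{116}{63} e_{2}. Because q(v) = q(w) = -\frac{17}{36}, conjugation by R sends v exactly to w.
Answer: \frac{290}{63} e_{1} - \frac{116}{63} e_{2}


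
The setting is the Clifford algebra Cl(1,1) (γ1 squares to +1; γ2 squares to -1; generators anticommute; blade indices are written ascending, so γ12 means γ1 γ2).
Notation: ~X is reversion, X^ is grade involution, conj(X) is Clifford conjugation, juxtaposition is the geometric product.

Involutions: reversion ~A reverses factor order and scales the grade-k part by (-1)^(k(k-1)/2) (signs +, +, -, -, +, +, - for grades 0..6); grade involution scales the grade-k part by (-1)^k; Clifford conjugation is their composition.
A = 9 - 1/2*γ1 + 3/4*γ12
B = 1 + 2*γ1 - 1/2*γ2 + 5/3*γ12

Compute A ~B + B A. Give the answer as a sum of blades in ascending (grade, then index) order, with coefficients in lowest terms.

first term: 27/4 + 143/8*γ1 - 31/6*γ2 - 14*γ12
second term: 37/4 + 137/8*γ1 - 13/6*γ2 + 31/2*γ12
Answer: 16 + 35*γ1 - 22/3*γ2 + 3/2*γ12
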